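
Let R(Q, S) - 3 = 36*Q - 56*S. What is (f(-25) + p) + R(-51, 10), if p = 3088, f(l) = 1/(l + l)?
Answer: 34749/50 ≈ 694.98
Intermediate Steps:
f(l) = 1/(2*l)
R(Q, S) = 3 - 56*S + 36*Q (R(Q, S) = 3 + (36*Q - 56*S) = 3 + (-56*S + 36*Q) = 3 - 56*S + 36*Q)
(f(-25) + p) + R(-51, 10) = ((½)/(-25) + 3088) + (3 - 56*10 + 36*(-51)) = ((½)*(-1/25) + 3088) + (3 - 560 - 1836) = (-1/50 + 3088) - 2393 = 154399/50 - 2393 = 34749/50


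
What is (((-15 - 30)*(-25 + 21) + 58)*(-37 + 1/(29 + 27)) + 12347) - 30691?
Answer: -108583/4 ≈ -27146.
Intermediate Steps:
(((-15 - 30)*(-25 + 21) + 58)*(-37 + 1/(29 + 27)) + 12347) - 30691 = ((-45*(-4) + 58)*(-37 + 1/56) + 12347) - 30691 = ((180 + 58)*(-37 + 1/56) + 12347) - 30691 = (238*(-2071/56) + 12347) - 30691 = (-35207/4 + 12347) - 30691 = 14181/4 - 30691 = -108583/4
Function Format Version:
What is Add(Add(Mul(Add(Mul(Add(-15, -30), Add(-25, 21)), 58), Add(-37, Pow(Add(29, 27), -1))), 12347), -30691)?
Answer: Rational(-108583, 4) ≈ -27146.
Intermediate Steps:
Add(Add(Mul(Add(Mul(Add(-15, -30), Add(-25, 21)), 58), Add(-37, Pow(Add(29, 27), -1))), 12347), -30691) = Add(Add(Mul(Add(Mul(-45, -4), 58), Add(-37, Pow(56, -1))), 12347), -30691) = Add(Add(Mul(Add(180, 58), Add(-37, Rational(1, 56))), 12347), -30691) = Add(Add(Mul(238, Rational(-2071, 56)), 12347), -30691) = Add(Add(Rational(-35207, 4), 12347), -30691) = Add(Rational(14181, 4), -30691) = Rational(-108583, 4)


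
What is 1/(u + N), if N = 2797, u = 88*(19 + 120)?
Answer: 1/15029 ≈ 6.6538e-5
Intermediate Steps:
u = 12232 (u = 88*139 = 12232)
1/(u + N) = 1/(12232 + 2797) = 1/15029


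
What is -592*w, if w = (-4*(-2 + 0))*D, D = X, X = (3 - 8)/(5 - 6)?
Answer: -23680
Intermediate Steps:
X = 5 (X = -5/(-1) = -5*(-1) = 5)
D = 5
w = 40 (w = -4*(-2 + 0)*5 = -4*(-2)*5 = 8*5 = 40)
-592*w = -592*40 = -23680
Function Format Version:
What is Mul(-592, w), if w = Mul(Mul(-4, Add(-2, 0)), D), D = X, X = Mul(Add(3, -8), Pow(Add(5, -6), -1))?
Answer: -23680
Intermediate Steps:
X = 5 (X = Mul(-5, Pow(-1, -1)) = Mul(-5, -1) = 5)
D = 5
w = 40 (w = Mul(Mul(-4, Add(-2, 0)), 5) = Mul(Mul(-4, -2), 5) = Mul(8, 5) = 40)
Mul(-592, w) = Mul(-592, 40) = -23680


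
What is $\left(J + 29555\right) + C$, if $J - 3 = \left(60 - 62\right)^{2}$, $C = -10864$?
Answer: $18698$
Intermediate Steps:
$J = 7$ ($J = 3 + \left(60 - 62\right)^{2} = 3 + \left(-2\right)^{2} = 3 + 4 = 7$)
$\left(J + 29555\right) + C = \left(7 + 29555\right) - 10864 = 29562 - 10864 = 18698$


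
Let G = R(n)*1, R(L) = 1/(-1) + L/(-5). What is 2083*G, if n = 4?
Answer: -18747/5 ≈ -3749.4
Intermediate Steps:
R(L) = -1 - L/5 (R(L) = 1*(-1) + L*(-⅕) = -1 - L/5)
G = -9/5 (G = (-1 - ⅕*4)*1 = (-1 - ⅘)*1 = -9/5*1 = -9/5 ≈ -1.8000)
2083*G = 2083*(-9/5) = -18747/5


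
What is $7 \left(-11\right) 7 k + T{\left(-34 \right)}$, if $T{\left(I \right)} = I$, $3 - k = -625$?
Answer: $-338526$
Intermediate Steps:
$k = 628$ ($k = 3 - -625 = 3 + 625 = 628$)
$7 \left(-11\right) 7 k + T{\left(-34 \right)} = 7 \left(-11\right) 7 \cdot 628 - 34 = \left(-77\right) 7 \cdot 628 - 34 = \left(-539\right) 628 - 34 = -338492 - 34 = -338526$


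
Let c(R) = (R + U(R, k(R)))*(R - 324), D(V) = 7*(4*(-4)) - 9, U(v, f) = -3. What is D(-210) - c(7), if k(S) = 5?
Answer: 1147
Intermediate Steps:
D(V) = -121 (D(V) = 7*(-16) - 9 = -112 - 9 = -121)
c(R) = (-324 + R)*(-3 + R) (c(R) = (R - 3)*(R - 324) = (-3 + R)*(-324 + R) = (-324 + R)*(-3 + R))
D(-210) - c(7) = -121 - (972 + 7² - 327*7) = -121 - (972 + 49 - 2289) = -121 - 1*(-1268) = -121 + 1268 = 1147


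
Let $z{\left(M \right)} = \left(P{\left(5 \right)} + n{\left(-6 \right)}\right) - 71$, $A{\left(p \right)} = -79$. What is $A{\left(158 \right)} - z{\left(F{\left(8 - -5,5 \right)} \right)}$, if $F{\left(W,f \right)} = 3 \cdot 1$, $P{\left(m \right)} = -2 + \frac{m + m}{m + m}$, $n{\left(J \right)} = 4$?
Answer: $-11$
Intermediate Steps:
$P{\left(m \right)} = -1$ ($P{\left(m \right)} = -2 + \frac{2 m}{2 m} = -2 + 2 m \frac{1}{2 m} = -2 + 1 = -1$)
$F{\left(W,f \right)} = 3$
$z{\left(M \right)} = -68$ ($z{\left(M \right)} = \left(-1 + 4\right) - 71 = 3 - 71 = -68$)
$A{\left(158 \right)} - z{\left(F{\left(8 - -5,5 \right)} \right)} = -79 - -68 = -79 + 68 = -11$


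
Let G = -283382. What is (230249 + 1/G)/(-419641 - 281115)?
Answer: -65248422117/198581636792 ≈ -0.32857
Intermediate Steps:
(230249 + 1/G)/(-419641 - 281115) = (230249 + 1/(-283382))/(-419641 - 281115) = (230249 - 1/283382)/(-700756) = (65248422117/283382)*(-1/700756) = -65248422117/198581636792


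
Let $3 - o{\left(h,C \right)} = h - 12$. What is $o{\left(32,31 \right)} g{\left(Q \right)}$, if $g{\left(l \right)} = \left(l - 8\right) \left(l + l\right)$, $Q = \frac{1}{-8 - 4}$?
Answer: $- \frac{1649}{72} \approx -22.903$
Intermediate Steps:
$o{\left(h,C \right)} = 15 - h$ ($o{\left(h,C \right)} = 3 - \left(h - 12\right) = 3 - \left(-12 + h\right) = 15 - h$)
$Q = - \frac{1}{12}$ ($Q = \frac{1}{-12} = - \frac{1}{12} \approx -0.083333$)
$g{\left(l \right)} = 2 l \left(-8 + l\right)$ ($g{\left(l \right)} = \left(-8 + l\right) 2 l = 2 l \left(-8 + l\right)$)
$o{\left(32,31 \right)} g{\left(Q \right)} = \left(15 - 32\right) 2 \left(- \frac{1}{12}\right) \left(-8 - \frac{1}{12}\right) = \left(15 - 32\right) 2 \left(- \frac{1}{12}\right) \left(- \frac{97}{12}\right) = \left(-17\right) \frac{97}{72} = - \frac{1649}{72}$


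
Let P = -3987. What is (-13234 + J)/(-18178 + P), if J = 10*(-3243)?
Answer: 45664/22165 ≈ 2.0602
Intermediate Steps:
J = -32430
(-13234 + J)/(-18178 + P) = (-13234 - 32430)/(-18178 - 3987) = -45664/(-22165) = -45664*(-1/22165) = 45664/22165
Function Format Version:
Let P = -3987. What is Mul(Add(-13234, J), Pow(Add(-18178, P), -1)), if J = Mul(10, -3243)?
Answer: Rational(45664, 22165) ≈ 2.0602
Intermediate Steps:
J = -32430
Mul(Add(-13234, J), Pow(Add(-18178, P), -1)) = Mul(Add(-13234, -32430), Pow(Add(-18178, -3987), -1)) = Mul(-45664, Pow(-22165, -1)) = Mul(-45664, Rational(-1, 22165)) = Rational(45664, 22165)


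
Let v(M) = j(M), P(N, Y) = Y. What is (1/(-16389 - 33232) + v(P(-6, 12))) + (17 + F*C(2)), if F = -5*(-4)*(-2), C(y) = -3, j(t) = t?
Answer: 7393528/49621 ≈ 149.00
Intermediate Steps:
F = -40 (F = 20*(-2) = -40)
v(M) = M
(1/(-16389 - 33232) + v(P(-6, 12))) + (17 + F*C(2)) = (1/(-16389 - 33232) + 12) + (17 - 40*(-3)) = (1/(-49621) + 12) + (17 + 120) = (-1/49621 + 12) + 137 = 595451/49621 + 137 = 7393528/49621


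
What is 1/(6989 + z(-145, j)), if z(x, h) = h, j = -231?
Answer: 1/6758 ≈ 0.00014797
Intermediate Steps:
1/(6989 + z(-145, j)) = 1/(6989 - 231) = 1/6758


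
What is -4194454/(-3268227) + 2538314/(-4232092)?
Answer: 4727764434245/6915718670442 ≈ 0.68363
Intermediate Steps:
-4194454/(-3268227) + 2538314/(-4232092) = -4194454*(-1/3268227) + 2538314*(-1/4232092) = 4194454/3268227 - 1269157/2116046 = 4727764434245/6915718670442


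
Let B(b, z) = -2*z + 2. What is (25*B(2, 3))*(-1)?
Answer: 100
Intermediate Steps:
B(b, z) = 2 - 2*z
(25*B(2, 3))*(-1) = (25*(2 - 2*3))*(-1) = (25*(2 - 6))*(-1) = (25*(-4))*(-1) = -100*(-1) = 100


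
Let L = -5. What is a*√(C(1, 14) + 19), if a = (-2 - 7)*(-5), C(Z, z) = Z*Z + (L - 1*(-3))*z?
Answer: 90*I*√2 ≈ 127.28*I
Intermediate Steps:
C(Z, z) = Z² - 2*z (C(Z, z) = Z*Z + (-5 - 1*(-3))*z = Z² + (-5 + 3)*z = Z² - 2*z)
a = 45 (a = -9*(-5) = 45)
a*√(C(1, 14) + 19) = 45*√((1² - 2*14) + 19) = 45*√((1 - 28) + 19) = 45*√(-27 + 19) = 45*√(-8) = 45*(2*I*√2) = 90*I*√2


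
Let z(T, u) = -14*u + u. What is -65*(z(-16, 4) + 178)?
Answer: -8190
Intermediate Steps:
z(T, u) = -13*u
-65*(z(-16, 4) + 178) = -65*(-13*4 + 178) = -65*(-52 + 178) = -65*126 = -8190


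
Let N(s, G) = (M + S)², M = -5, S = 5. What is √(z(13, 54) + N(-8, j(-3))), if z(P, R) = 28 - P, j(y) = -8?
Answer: √15 ≈ 3.8730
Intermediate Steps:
N(s, G) = 0 (N(s, G) = (-5 + 5)² = 0² = 0)
√(z(13, 54) + N(-8, j(-3))) = √((28 - 1*13) + 0) = √((28 - 13) + 0) = √(15 + 0) = √15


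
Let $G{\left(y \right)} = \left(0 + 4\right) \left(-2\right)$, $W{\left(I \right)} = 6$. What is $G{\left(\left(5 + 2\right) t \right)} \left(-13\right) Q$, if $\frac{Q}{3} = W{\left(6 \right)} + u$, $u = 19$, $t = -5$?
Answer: $7800$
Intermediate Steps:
$Q = 75$ ($Q = 3 \left(6 + 19\right) = 3 \cdot 25 = 75$)
$G{\left(y \right)} = -8$ ($G{\left(y \right)} = 4 \left(-2\right) = -8$)
$G{\left(\left(5 + 2\right) t \right)} \left(-13\right) Q = \left(-8\right) \left(-13\right) 75 = 104 \cdot 75 = 7800$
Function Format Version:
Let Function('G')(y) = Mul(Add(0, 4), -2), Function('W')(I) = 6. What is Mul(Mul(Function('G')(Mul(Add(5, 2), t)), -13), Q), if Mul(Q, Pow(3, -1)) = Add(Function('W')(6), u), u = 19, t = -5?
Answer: 7800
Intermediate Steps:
Q = 75 (Q = Mul(3, Add(6, 19)) = Mul(3, 25) = 75)
Function('G')(y) = -8 (Function('G')(y) = Mul(4, -2) = -8)
Mul(Mul(Function('G')(Mul(Add(5, 2), t)), -13), Q) = Mul(Mul(-8, -13), 75) = Mul(104, 75) = 7800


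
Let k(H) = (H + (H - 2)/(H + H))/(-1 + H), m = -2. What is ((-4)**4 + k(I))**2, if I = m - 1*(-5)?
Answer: 9554281/144 ≈ 66349.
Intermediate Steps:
I = 3 (I = -2 - 1*(-5) = -2 + 5 = 3)
k(H) = (H + (-2 + H)/(2*H))/(-1 + H) (k(H) = (H + (-2 + H)/((2*H)))/(-1 + H) = (H + (-2 + H)*(1/(2*H)))/(-1 + H) = (H + (-2 + H)/(2*H))/(-1 + H))
((-4)**4 + k(I))**2 = ((-4)**4 + (-1 + 3**2 + (1/2)*3)/(3*(-1 + 3)))**2 = (256 + (1/3)*(-1 + 9 + 3/2)/2)**2 = (256 + (1/3)*(1/2)*(19/2))**2 = (256 + 19/12)**2 = (3091/12)**2 = 9554281/144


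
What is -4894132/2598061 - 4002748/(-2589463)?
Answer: -2273790259488/6727582831243 ≈ -0.33798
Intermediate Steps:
-4894132/2598061 - 4002748/(-2589463) = -4894132*1/2598061 - 4002748*(-1/2589463) = -4894132/2598061 + 4002748/2589463 = -2273790259488/6727582831243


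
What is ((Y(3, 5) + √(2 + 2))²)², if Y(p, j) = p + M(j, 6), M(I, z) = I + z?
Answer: 65536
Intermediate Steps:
Y(p, j) = 6 + j + p (Y(p, j) = p + (j + 6) = p + (6 + j) = 6 + j + p)
((Y(3, 5) + √(2 + 2))²)² = (((6 + 5 + 3) + √(2 + 2))²)² = ((14 + √4)²)² = ((14 + 2)²)² = (16²)² = 256² = 65536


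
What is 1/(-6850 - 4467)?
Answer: -1/11317 ≈ -8.8363e-5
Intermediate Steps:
1/(-6850 - 4467) = 1/(-11317) = -1/11317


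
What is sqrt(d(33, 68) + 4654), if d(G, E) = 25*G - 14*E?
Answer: 3*sqrt(503) ≈ 67.283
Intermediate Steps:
d(G, E) = -14*E + 25*G
sqrt(d(33, 68) + 4654) = sqrt((-14*68 + 25*33) + 4654) = sqrt((-952 + 825) + 4654) = sqrt(-127 + 4654) = sqrt(4527) = 3*sqrt(503)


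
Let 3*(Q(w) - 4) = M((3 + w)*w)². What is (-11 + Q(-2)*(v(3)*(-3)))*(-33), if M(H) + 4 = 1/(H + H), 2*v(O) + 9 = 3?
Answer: -41811/16 ≈ -2613.2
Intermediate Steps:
v(O) = -3 (v(O) = -9/2 + (½)*3 = -9/2 + 3/2 = -3)
M(H) = -4 + 1/(2*H) (M(H) = -4 + 1/(H + H) = -4 + 1/(2*H))
Q(w) = 4 + (-4 + 1/(2*w*(3 + w)))²/3 (Q(w) = 4 + (-4 + 1/(2*(((3 + w)*w))))²/3 = 4 + (-4 + 1/(2*((w*(3 + w)))))²/3 = 4 + (-4 + (1/(w*(3 + w)))/2)²/3 = 4 + (-4 + 1/(2*w*(3 + w)))²/3)
(-11 + Q(-2)*(v(3)*(-3)))*(-33) = (-11 + (4 + (1/12)*(-1 + 8*(-2)² + 24*(-2))²/((-2)²*(3 - 2)²))*(-3*(-3)))*(-33) = (-11 + (4 + (1/12)*(¼)*(-1 + 8*4 - 48)²/1²)*9)*(-33) = (-11 + (4 + (1/12)*(¼)*1*(-1 + 32 - 48)²)*9)*(-33) = (-11 + (4 + (1/12)*(¼)*1*(-17)²)*9)*(-33) = (-11 + (4 + (1/12)*(¼)*1*289)*9)*(-33) = (-11 + (4 + 289/48)*9)*(-33) = (-11 + (481/48)*9)*(-33) = (-11 + 1443/16)*(-33) = (1267/16)*(-33) = -41811/16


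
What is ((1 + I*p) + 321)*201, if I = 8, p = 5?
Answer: 72762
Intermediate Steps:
((1 + I*p) + 321)*201 = ((1 + 8*5) + 321)*201 = ((1 + 40) + 321)*201 = (41 + 321)*201 = 362*201 = 72762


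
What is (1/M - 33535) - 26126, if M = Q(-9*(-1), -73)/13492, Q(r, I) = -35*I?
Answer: -152420363/2555 ≈ -59656.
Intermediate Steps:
M = 2555/13492 (M = -35*(-73)/13492 = 2555*(1/13492) = 2555/13492 ≈ 0.18937)
(1/M - 33535) - 26126 = (1/(2555/13492) - 33535) - 26126 = (13492/2555 - 33535) - 26126 = -85668433/2555 - 26126 = -152420363/2555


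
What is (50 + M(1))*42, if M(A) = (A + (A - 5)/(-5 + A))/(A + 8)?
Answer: 6328/3 ≈ 2109.3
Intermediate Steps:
M(A) = (1 + A)/(8 + A) (M(A) = (A + (-5 + A)/(-5 + A))/(8 + A) = (A + 1)/(8 + A) = (1 + A)/(8 + A))
(50 + M(1))*42 = (50 + (1 + 1)/(8 + 1))*42 = (50 + 2/9)*42 = (452/9)*42 = 6328/3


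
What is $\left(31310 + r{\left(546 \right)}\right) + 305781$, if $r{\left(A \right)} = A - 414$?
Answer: $337223$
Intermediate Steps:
$r{\left(A \right)} = -414 + A$
$\left(31310 + r{\left(546 \right)}\right) + 305781 = \left(31310 + \left(-414 + 546\right)\right) + 305781 = \left(31310 + 132\right) + 305781 = 31442 + 305781 = 337223$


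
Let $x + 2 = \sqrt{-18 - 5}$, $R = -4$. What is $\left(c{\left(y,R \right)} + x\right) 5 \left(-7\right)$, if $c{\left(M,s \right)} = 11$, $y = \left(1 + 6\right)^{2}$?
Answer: $-315 - 35 i \sqrt{23} \approx -315.0 - 167.85 i$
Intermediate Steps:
$y = 49$ ($y = 7^{2} = 49$)
$x = -2 + i \sqrt{23}$ ($x = -2 + \sqrt{-18 - 5} = -2 + \sqrt{-23} = -2 + i \sqrt{23} \approx -2.0 + 4.7958 i$)
$\left(c{\left(y,R \right)} + x\right) 5 \left(-7\right) = \left(11 - \left(2 - i \sqrt{23}\right)\right) 5 \left(-7\right) = \left(9 + i \sqrt{23}\right) \left(-35\right) = -315 - 35 i \sqrt{23}$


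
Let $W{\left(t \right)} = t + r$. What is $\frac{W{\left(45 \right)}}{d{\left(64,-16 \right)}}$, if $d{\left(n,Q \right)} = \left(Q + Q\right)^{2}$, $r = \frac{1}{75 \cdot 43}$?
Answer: $\frac{72563}{1651200} \approx 0.043946$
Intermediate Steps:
$r = \frac{1}{3225}$ ($r = \frac{1}{75} \cdot \frac{1}{43} = \frac{1}{3225} \approx 0.00031008$)
$d{\left(n,Q \right)} = 4 Q^{2}$ ($d{\left(n,Q \right)} = \left(2 Q\right)^{2} = 4 Q^{2}$)
$W{\left(t \right)} = \frac{1}{3225} + t$ ($W{\left(t \right)} = t + \frac{1}{3225} = \frac{1}{3225} + t$)
$\frac{W{\left(45 \right)}}{d{\left(64,-16 \right)}} = \frac{\frac{1}{3225} + 45}{4 \left(-16\right)^{2}} = \frac{145126}{3225 \cdot 4 \cdot 256} = \frac{145126}{3225 \cdot 1024} = \frac{145126}{3225} \cdot \frac{1}{1024} = \frac{72563}{1651200}$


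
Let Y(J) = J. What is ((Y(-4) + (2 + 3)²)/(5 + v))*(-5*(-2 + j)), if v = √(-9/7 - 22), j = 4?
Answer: -3675/169 + 105*I*√1141/169 ≈ -21.746 + 20.987*I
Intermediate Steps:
v = I*√1141/7 (v = √(-9*⅐ - 22) = √(-9/7 - 22) = √(-163/7) = I*√1141/7 ≈ 4.8255*I)
((Y(-4) + (2 + 3)²)/(5 + v))*(-5*(-2 + j)) = ((-4 + (2 + 3)²)/(5 + I*√1141/7))*(-5*(-2 + 4)) = ((-4 + 5²)/(5 + I*√1141/7))*(-5*2) = ((-4 + 25)/(5 + I*√1141/7))*(-10) = (21/(5 + I*√1141/7))*(-10) = -210/(5 + I*√1141/7)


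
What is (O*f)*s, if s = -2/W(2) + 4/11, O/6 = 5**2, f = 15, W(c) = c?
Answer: -15750/11 ≈ -1431.8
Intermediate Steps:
O = 150 (O = 6*5**2 = 6*25 = 150)
s = -7/11 (s = -2/2 + 4/11 = -2*1/2 + 4*(1/11) = -1 + 4/11 = -7/11 ≈ -0.63636)
(O*f)*s = (150*15)*(-7/11) = 2250*(-7/11) = -15750/11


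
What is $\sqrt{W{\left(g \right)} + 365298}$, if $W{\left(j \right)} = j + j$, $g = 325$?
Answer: $2 \sqrt{91487} \approx 604.94$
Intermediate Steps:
$W{\left(j \right)} = 2 j$
$\sqrt{W{\left(g \right)} + 365298} = \sqrt{2 \cdot 325 + 365298} = \sqrt{650 + 365298} = \sqrt{365948} = 2 \sqrt{91487}$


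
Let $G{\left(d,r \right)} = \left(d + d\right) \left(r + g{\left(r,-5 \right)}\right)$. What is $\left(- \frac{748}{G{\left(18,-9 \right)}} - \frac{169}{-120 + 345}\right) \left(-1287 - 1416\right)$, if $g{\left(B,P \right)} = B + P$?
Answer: $- \frac{709988}{1725} \approx -411.59$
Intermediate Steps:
$G{\left(d,r \right)} = 2 d \left(-5 + 2 r\right)$ ($G{\left(d,r \right)} = \left(d + d\right) \left(r + \left(r - 5\right)\right) = 2 d \left(r + \left(-5 + r\right)\right) = 2 d \left(-5 + 2 r\right)$)
$\left(- \frac{748}{G{\left(18,-9 \right)}} - \frac{169}{-120 + 345}\right) \left(-1287 - 1416\right) = \left(- \frac{748}{2 \cdot 18 \left(-5 + 2 \left(-9\right)\right)} - \frac{169}{-120 + 345}\right) \left(-1287 - 1416\right) = \left(- \frac{748}{2 \cdot 18 \left(-5 - 18\right)} - \frac{169}{225}\right) \left(-2703\right) = \left(- \frac{748}{2 \cdot 18 \left(-23\right)} - \frac{169}{225}\right) \left(-2703\right) = \left(- \frac{748}{-828} - \frac{169}{225}\right) \left(-2703\right) = \left(\left(-748\right) \left(- \frac{1}{828}\right) - \frac{169}{225}\right) \left(-2703\right) = \left(\frac{187}{207} - \frac{169}{225}\right) \left(-2703\right) = \frac{788}{5175} \left(-2703\right) = - \frac{709988}{1725}$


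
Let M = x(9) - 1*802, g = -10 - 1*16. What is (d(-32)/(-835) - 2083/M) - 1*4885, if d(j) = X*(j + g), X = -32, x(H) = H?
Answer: -3234359678/662155 ≈ -4884.6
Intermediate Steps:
g = -26 (g = -10 - 16 = -26)
M = -793 (M = 9 - 1*802 = 9 - 802 = -793)
d(j) = 832 - 32*j (d(j) = -32*(j - 26) = -32*(-26 + j) = 832 - 32*j)
(d(-32)/(-835) - 2083/M) - 1*4885 = ((832 - 32*(-32))/(-835) - 2083/(-793)) - 1*4885 = ((832 + 1024)*(-1/835) - 2083*(-1/793)) - 4885 = (1856*(-1/835) + 2083/793) - 4885 = (-1856/835 + 2083/793) - 4885 = 267497/662155 - 4885 = -3234359678/662155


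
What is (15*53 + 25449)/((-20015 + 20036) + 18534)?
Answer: 8748/6185 ≈ 1.4144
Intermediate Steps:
(15*53 + 25449)/((-20015 + 20036) + 18534) = (795 + 25449)/(21 + 18534) = 26244/18555 = 26244*(1/18555) = 8748/6185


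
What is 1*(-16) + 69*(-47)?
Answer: -3259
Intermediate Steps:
1*(-16) + 69*(-47) = -16 - 3243 = -3259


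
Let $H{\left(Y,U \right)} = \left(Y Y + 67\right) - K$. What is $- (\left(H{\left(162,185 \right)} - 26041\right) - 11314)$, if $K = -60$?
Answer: $10984$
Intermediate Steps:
$H{\left(Y,U \right)} = 127 + Y^{2}$ ($H{\left(Y,U \right)} = \left(Y Y + 67\right) - -60 = \left(Y^{2} + 67\right) + 60 = \left(67 + Y^{2}\right) + 60 = 127 + Y^{2}$)
$- (\left(H{\left(162,185 \right)} - 26041\right) - 11314) = - (\left(\left(127 + 162^{2}\right) - 26041\right) - 11314) = - (\left(\left(127 + 26244\right) - 26041\right) - 11314) = - (\left(26371 - 26041\right) - 11314) = - (330 - 11314) = \left(-1\right) \left(-10984\right) = 10984$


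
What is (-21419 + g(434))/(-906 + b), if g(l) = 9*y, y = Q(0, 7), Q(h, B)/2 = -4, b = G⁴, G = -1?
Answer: 21491/905 ≈ 23.747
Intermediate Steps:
b = 1 (b = (-1)⁴ = 1)
Q(h, B) = -8 (Q(h, B) = 2*(-4) = -8)
y = -8
g(l) = -72 (g(l) = 9*(-8) = -72)
(-21419 + g(434))/(-906 + b) = (-21419 - 72)/(-906 + 1) = -21491/(-905) = -21491*(-1/905) = 21491/905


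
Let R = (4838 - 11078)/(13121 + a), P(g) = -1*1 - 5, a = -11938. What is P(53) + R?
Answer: -1026/91 ≈ -11.275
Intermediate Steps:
P(g) = -6 (P(g) = -1 - 5 = -6)
R = -480/91 (R = (4838 - 11078)/(13121 - 11938) = -6240/1183 = -6240*1/1183 = -480/91 ≈ -5.2747)
P(53) + R = -6 - 480/91 = -1026/91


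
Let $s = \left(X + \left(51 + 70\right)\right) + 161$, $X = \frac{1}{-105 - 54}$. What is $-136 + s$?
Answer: $\frac{23213}{159} \approx 145.99$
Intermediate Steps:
$X = - \frac{1}{159}$ ($X = \frac{1}{-159} = - \frac{1}{159} \approx -0.0062893$)
$s = \frac{44837}{159}$ ($s = \left(- \frac{1}{159} + \left(51 + 70\right)\right) + 161 = \left(- \frac{1}{159} + 121\right) + 161 = \frac{19238}{159} + 161 = \frac{44837}{159} \approx 281.99$)
$-136 + s = -136 + \frac{44837}{159} = \frac{23213}{159}$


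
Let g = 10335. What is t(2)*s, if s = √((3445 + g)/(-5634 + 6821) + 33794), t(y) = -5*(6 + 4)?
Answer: -50*√47631055246/1187 ≈ -9193.2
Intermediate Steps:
t(y) = -50 (t(y) = -5*10 = -50)
s = √47631055246/1187 (s = √((3445 + 10335)/(-5634 + 6821) + 33794) = √(13780/1187 + 33794) = √(40127258/1187) = √47631055246/1187 ≈ 183.86)
t(2)*s = -50*√47631055246/1187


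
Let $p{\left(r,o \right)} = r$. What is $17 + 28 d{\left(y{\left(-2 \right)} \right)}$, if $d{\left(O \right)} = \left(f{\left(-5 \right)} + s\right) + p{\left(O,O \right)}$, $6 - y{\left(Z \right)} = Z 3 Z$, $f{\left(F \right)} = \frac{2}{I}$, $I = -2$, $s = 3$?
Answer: $-95$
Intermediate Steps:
$f{\left(F \right)} = -1$ ($f{\left(F \right)} = \frac{2}{-2} = 2 \left(- \frac{1}{2}\right) = -1$)
$y{\left(Z \right)} = 6 - 3 Z^{2}$ ($y{\left(Z \right)} = 6 - Z 3 Z = 6 - 3 Z Z = 6 - 3 Z^{2}$)
$d{\left(O \right)} = 2 + O$ ($d{\left(O \right)} = \left(-1 + 3\right) + O = 2 + O$)
$17 + 28 d{\left(y{\left(-2 \right)} \right)} = 17 + 28 \left(2 + \left(6 - 3 \left(-2\right)^{2}\right)\right) = 17 + 28 \left(2 + \left(6 - 12\right)\right) = 17 + 28 \left(2 - 6\right) = 17 + 28 \left(-4\right) = 17 - 112 = -95$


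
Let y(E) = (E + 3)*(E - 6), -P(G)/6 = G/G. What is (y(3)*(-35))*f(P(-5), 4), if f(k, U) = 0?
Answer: 0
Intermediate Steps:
P(G) = -6 (P(G) = -6*G/G = -6*1 = -6)
y(E) = (-6 + E)*(3 + E) (y(E) = (3 + E)*(-6 + E) = (-6 + E)*(3 + E))
(y(3)*(-35))*f(P(-5), 4) = ((-18 + 3² - 3*3)*(-35))*0 = ((-18 + 9 - 9)*(-35))*0 = -18*(-35)*0 = 630*0 = 0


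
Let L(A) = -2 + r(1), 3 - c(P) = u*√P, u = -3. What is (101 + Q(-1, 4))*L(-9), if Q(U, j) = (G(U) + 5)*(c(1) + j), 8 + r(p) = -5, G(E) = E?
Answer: -2115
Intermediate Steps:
c(P) = 3 + 3*√P (c(P) = 3 - (-3)*√P = 3 + 3*√P)
r(p) = -13 (r(p) = -8 - 5 = -13)
L(A) = -15 (L(A) = -2 - 13 = -15)
Q(U, j) = (5 + U)*(6 + j) (Q(U, j) = (U + 5)*((3 + 3*√1) + j) = (5 + U)*((3 + 3*1) + j) = (5 + U)*((3 + 3) + j) = (5 + U)*(6 + j))
(101 + Q(-1, 4))*L(-9) = (101 + (30 + 5*4 + 6*(-1) - 1*4))*(-15) = (101 + (30 + 20 - 6 - 4))*(-15) = (101 + 40)*(-15) = 141*(-15) = -2115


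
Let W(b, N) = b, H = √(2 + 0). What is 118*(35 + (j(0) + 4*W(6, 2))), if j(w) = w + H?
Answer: 6962 + 118*√2 ≈ 7128.9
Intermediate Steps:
H = √2 ≈ 1.4142
j(w) = w + √2
118*(35 + (j(0) + 4*W(6, 2))) = 118*(35 + ((0 + √2) + 4*6)) = 118*(35 + (√2 + 24)) = 118*(35 + (24 + √2)) = 118*(59 + √2) = 6962 + 118*√2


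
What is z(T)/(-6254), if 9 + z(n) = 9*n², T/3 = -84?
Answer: -571527/6254 ≈ -91.386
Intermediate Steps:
T = -252 (T = 3*(-84) = -252)
z(n) = -9 + 9*n²
z(T)/(-6254) = (-9 + 9*(-252)²)/(-6254) = (-9 + 9*63504)*(-1/6254) = (-9 + 571536)*(-1/6254) = 571527*(-1/6254) = -571527/6254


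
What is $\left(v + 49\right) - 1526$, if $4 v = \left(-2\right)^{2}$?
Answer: $-1476$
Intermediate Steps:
$v = 1$ ($v = \frac{\left(-2\right)^{2}}{4} = \frac{1}{4} \cdot 4 = 1$)
$\left(v + 49\right) - 1526 = \left(1 + 49\right) - 1526 = 50 - 1526 = -1476$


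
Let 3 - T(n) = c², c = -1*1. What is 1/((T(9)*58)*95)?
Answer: 1/11020 ≈ 9.0744e-5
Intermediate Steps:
c = -1
T(n) = 2 (T(n) = 3 - 1*(-1)² = 3 - 1*1 = 3 - 1 = 2)
1/((T(9)*58)*95) = 1/((2*58)*95) = 1/(116*95) = 1/11020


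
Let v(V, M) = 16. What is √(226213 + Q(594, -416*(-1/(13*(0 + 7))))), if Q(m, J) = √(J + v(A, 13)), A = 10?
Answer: √(11084437 + 84*√7)/7 ≈ 475.62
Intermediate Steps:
Q(m, J) = √(16 + J) (Q(m, J) = √(J + 16) = √(16 + J))
√(226213 + Q(594, -416*(-1/(13*(0 + 7))))) = √(226213 + √(16 - 416*(-1/(13*(0 + 7))))) = √(226213 + √(16 - 416/(7*(-13)))) = √(226213 + √(16 - 416/(-91))) = √(226213 + √(16 - 416*(-1/91))) = √(226213 + √(16 + 32/7)) = √(226213 + √(144/7)) = √(226213 + 12*√7/7)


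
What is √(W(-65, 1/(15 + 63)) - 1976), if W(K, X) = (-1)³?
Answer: I*√1977 ≈ 44.463*I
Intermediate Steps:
W(K, X) = -1
√(W(-65, 1/(15 + 63)) - 1976) = √(-1 - 1976) = √(-1977) = I*√1977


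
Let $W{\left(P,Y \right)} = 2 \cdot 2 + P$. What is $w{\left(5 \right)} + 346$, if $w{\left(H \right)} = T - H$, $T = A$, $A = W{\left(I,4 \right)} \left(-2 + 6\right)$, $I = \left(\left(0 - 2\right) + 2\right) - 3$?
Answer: $345$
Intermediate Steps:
$I = -3$ ($I = \left(-2 + 2\right) - 3 = 0 - 3 = -3$)
$W{\left(P,Y \right)} = 4 + P$
$A = 4$ ($A = \left(4 - 3\right) \left(-2 + 6\right) = 1 \cdot 4 = 4$)
$T = 4$
$w{\left(H \right)} = 4 - H$
$w{\left(5 \right)} + 346 = \left(4 - 5\right) + 346 = -1 + 346 = 345$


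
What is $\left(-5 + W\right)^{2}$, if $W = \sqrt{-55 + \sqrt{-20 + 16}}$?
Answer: $\left(5 - \sqrt{-55 + 2 i}\right)^{2} \approx -31.348 - 72.174 i$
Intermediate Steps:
$W = \sqrt{-55 + 2 i}$ ($W = \sqrt{-55 + \sqrt{-4}} = \sqrt{-55 + 2 i} \approx 0.13482 + 7.4174 i$)
$\left(-5 + W\right)^{2} = \left(-5 + \sqrt{-55 + 2 i}\right)^{2}$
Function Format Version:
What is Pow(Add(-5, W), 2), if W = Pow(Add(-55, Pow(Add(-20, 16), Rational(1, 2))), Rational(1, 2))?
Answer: Pow(Add(5, Mul(-1, Pow(Add(-55, Mul(2, I)), Rational(1, 2)))), 2) ≈ Add(-31.348, Mul(-72.174, I))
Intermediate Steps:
W = Pow(Add(-55, Mul(2, I)), Rational(1, 2)) (W = Pow(Add(-55, Pow(-4, Rational(1, 2))), Rational(1, 2)) = Pow(Add(-55, Mul(2, I)), Rational(1, 2)) ≈ Add(0.13482, Mul(7.4174, I)))
Pow(Add(-5, W), 2) = Pow(Add(-5, Pow(Add(-55, Mul(2, I)), Rational(1, 2))), 2)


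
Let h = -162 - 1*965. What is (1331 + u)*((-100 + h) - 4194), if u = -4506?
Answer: 17211675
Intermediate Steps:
h = -1127 (h = -162 - 965 = -1127)
(1331 + u)*((-100 + h) - 4194) = (1331 - 4506)*((-100 - 1127) - 4194) = -3175*(-1227 - 4194) = -3175*(-5421) = 17211675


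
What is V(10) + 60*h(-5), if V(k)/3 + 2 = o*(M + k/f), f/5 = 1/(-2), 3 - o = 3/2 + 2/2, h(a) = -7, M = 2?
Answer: -429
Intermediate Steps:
o = ½ (o = 3 - (3/2 + 2/2) = 3 - (3*(½) + 2*(½)) = 3 - (3/2 + 1) = 3 - 1*5/2 = 3 - 5/2 = ½ ≈ 0.50000)
f = -5/2 (f = 5/(-2) = 5*(-½) = -5/2 ≈ -2.5000)
V(k) = -3 - 3*k/5 (V(k) = -6 + 3*((2 + k/(-5/2))/2) = -6 + 3*((2 + k*(-⅖))/2) = -6 + 3*((2 - 2*k/5)/2) = -6 + 3*(1 - k/5) = -6 + (3 - 3*k/5) = -3 - 3*k/5)
V(10) + 60*h(-5) = (-3 - ⅗*10) + 60*(-7) = (-3 - 6) - 420 = -9 - 420 = -429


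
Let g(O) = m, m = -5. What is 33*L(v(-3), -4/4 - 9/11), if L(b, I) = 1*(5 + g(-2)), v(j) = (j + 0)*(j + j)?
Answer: 0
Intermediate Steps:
v(j) = 2*j² (v(j) = j*(2*j) = 2*j²)
g(O) = -5
L(b, I) = 0 (L(b, I) = 1*(5 - 5) = 1*0 = 0)
33*L(v(-3), -4/4 - 9/11) = 33*0 = 0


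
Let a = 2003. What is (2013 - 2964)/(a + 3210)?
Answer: -951/5213 ≈ -0.18243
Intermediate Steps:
(2013 - 2964)/(a + 3210) = (2013 - 2964)/(2003 + 3210) = -951/5213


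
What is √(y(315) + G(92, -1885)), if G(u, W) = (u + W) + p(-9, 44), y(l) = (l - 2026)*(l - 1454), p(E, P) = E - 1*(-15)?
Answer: 3*√216338 ≈ 1395.4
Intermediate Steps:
p(E, P) = 15 + E (p(E, P) = E + 15 = 15 + E)
y(l) = (-2026 + l)*(-1454 + l)
G(u, W) = 6 + W + u (G(u, W) = (u + W) + (15 - 9) = (W + u) + 6 = 6 + W + u)
√(y(315) + G(92, -1885)) = √((2945804 + 315² - 3480*315) + (6 - 1885 + 92)) = √((2945804 + 99225 - 1096200) - 1787) = √(1948829 - 1787) = √1947042 = 3*√216338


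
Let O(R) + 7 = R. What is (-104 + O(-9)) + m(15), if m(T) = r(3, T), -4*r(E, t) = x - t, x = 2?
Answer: -467/4 ≈ -116.75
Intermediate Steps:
O(R) = -7 + R
r(E, t) = -½ + t/4 (r(E, t) = -(2 - t)/4 = -½ + t/4)
m(T) = -½ + T/4
(-104 + O(-9)) + m(15) = (-104 + (-7 - 9)) + (-½ + (¼)*15) = (-104 - 16) + (-½ + 15/4) = -120 + 13/4 = -467/4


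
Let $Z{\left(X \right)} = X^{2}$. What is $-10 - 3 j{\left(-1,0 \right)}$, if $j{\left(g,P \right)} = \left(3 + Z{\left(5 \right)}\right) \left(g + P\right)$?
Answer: $74$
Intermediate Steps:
$j{\left(g,P \right)} = 28 P + 28 g$ ($j{\left(g,P \right)} = \left(3 + 5^{2}\right) \left(g + P\right) = \left(3 + 25\right) \left(P + g\right) = 28 \left(P + g\right) = 28 P + 28 g$)
$-10 - 3 j{\left(-1,0 \right)} = -10 - 3 \left(28 \cdot 0 + 28 \left(-1\right)\right) = -10 - 3 \left(0 - 28\right) = -10 - -84 = -10 + 84 = 74$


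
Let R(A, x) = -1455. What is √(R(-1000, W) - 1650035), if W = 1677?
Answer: I*√1651490 ≈ 1285.1*I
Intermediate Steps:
√(R(-1000, W) - 1650035) = √(-1455 - 1650035) = √(-1651490) = I*√1651490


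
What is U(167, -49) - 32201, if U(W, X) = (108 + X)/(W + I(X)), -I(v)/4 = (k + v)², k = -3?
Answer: -342908508/10649 ≈ -32201.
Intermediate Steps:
I(v) = -4*(-3 + v)²
U(W, X) = (108 + X)/(W - 4*(-3 + X)²)
U(167, -49) - 32201 = (108 - 49)/(167 - 4*(-3 - 49)²) - 32201 = 59/(167 - 4*(-52)²) - 32201 = 59/(167 - 4*2704) - 32201 = 59/(167 - 10816) - 32201 = 59/(-10649) - 32201 = -1/10649*59 - 32201 = -59/10649 - 32201 = -342908508/10649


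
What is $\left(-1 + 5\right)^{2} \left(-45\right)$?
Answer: $-720$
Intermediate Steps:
$\left(-1 + 5\right)^{2} \left(-45\right) = 4^{2} \left(-45\right) = 16 \left(-45\right) = -720$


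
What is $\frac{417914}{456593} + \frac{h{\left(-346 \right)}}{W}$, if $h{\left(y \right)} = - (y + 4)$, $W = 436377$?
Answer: $\frac{60841404128}{66415561187} \approx 0.91607$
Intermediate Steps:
$h{\left(y \right)} = -4 - y$ ($h{\left(y \right)} = - (4 + y) = -4 - y$)
$\frac{417914}{456593} + \frac{h{\left(-346 \right)}}{W} = \frac{417914}{456593} + \frac{-4 - -346}{436377} = 417914 \cdot \frac{1}{456593} + \left(-4 + 346\right) \frac{1}{436377} = \frac{417914}{456593} + 342 \cdot \frac{1}{436377} = \frac{417914}{456593} + \frac{114}{145459} = \frac{60841404128}{66415561187}$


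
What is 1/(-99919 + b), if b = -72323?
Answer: -1/172242 ≈ -5.8058e-6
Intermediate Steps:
1/(-99919 + b) = 1/(-99919 - 72323) = 1/(-172242) = -1/172242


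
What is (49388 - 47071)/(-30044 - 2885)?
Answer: -2317/32929 ≈ -0.070364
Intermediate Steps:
(49388 - 47071)/(-30044 - 2885) = 2317/(-32929) = 2317*(-1/32929) = -2317/32929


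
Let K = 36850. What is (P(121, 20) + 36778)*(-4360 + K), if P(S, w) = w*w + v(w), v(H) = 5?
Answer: 1208075670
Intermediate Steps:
P(S, w) = 5 + w² (P(S, w) = w*w + 5 = w² + 5 = 5 + w²)
(P(121, 20) + 36778)*(-4360 + K) = ((5 + 20²) + 36778)*(-4360 + 36850) = ((5 + 400) + 36778)*32490 = (405 + 36778)*32490 = 37183*32490 = 1208075670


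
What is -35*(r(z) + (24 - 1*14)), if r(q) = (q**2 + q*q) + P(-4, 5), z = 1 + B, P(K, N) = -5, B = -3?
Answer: -455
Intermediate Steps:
z = -2 (z = 1 - 3 = -2)
r(q) = -5 + 2*q**2 (r(q) = (q**2 + q*q) - 5 = (q**2 + q**2) - 5 = 2*q**2 - 5 = -5 + 2*q**2)
-35*(r(z) + (24 - 1*14)) = -35*((-5 + 2*(-2)**2) + (24 - 1*14)) = -35*((-5 + 2*4) + (24 - 14)) = -35*((-5 + 8) + 10) = -35*(3 + 10) = -35*13 = -455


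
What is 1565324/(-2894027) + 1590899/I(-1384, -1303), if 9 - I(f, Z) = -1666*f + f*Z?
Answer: -11036157159461/11891808723349 ≈ -0.92805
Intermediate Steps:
I(f, Z) = 9 + 1666*f - Z*f (I(f, Z) = 9 - (-1666*f + f*Z) = 9 - (-1666*f + Z*f) = 9 + (1666*f - Z*f) = 9 + 1666*f - Z*f)
1565324/(-2894027) + 1590899/I(-1384, -1303) = 1565324/(-2894027) + 1590899/(9 + 1666*(-1384) - 1*(-1303)*(-1384)) = 1565324*(-1/2894027) + 1590899/(9 - 2305744 - 1803352) = -1565324/2894027 + 1590899/(-4109087) = -1565324/2894027 + 1590899*(-1/4109087) = -1565324/2894027 - 1590899/4109087 = -11036157159461/11891808723349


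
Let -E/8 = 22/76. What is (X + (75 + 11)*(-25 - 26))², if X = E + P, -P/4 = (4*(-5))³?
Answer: 275228242884/361 ≈ 7.6240e+8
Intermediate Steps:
P = 32000 (P = -4*(4*(-5))³ = -4*(-20)³ = -4*(-8000) = 32000)
E = -44/19 (E = -176/76 = -8*11/38 = -44/19 ≈ -2.3158)
X = 607956/19 (X = -44/19 + 32000 = 607956/19 ≈ 31998.)
(X + (75 + 11)*(-25 - 26))² = (607956/19 + (75 + 11)*(-25 - 26))² = (607956/19 + 86*(-51))² = (607956/19 - 4386)² = (524622/19)² = 275228242884/361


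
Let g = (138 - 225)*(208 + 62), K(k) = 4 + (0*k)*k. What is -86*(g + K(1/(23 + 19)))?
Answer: 2019796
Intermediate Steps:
K(k) = 4 (K(k) = 4 + 0*k = 4 + 0 = 4)
g = -23490 (g = -87*270 = -23490)
-86*(g + K(1/(23 + 19))) = -86*(-23490 + 4) = -86*(-23486) = 2019796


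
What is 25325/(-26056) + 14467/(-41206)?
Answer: -710247051/536831768 ≈ -1.3230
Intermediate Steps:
25325/(-26056) + 14467/(-41206) = 25325*(-1/26056) + 14467*(-1/41206) = -25325/26056 - 14467/41206 = -710247051/536831768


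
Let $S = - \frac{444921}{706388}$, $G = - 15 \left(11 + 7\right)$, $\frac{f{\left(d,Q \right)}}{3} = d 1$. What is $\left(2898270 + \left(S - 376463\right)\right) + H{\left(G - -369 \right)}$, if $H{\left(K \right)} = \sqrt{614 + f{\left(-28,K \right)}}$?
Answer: $\frac{1781373758195}{706388} + \sqrt{530} \approx 2.5218 \cdot 10^{6}$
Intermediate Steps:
$f{\left(d,Q \right)} = 3 d$ ($f{\left(d,Q \right)} = 3 d 1 = 3 d$)
$G = -270$ ($G = \left(-15\right) 18 = -270$)
$S = - \frac{444921}{706388}$ ($S = \left(-444921\right) \frac{1}{706388} = - \frac{444921}{706388} \approx -0.62985$)
$H{\left(K \right)} = \sqrt{530}$ ($H{\left(K \right)} = \sqrt{614 + 3 \left(-28\right)} = \sqrt{614 - 84} = \sqrt{530}$)
$\left(2898270 + \left(S - 376463\right)\right) + H{\left(G - -369 \right)} = \left(2898270 - \frac{265929390565}{706388}\right) + \sqrt{530} = \frac{1781373758195}{706388} + \sqrt{530}$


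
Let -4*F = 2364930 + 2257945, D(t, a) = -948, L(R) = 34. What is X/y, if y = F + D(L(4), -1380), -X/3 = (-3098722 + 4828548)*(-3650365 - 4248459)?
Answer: -163963093495488/4626667 ≈ -3.5439e+7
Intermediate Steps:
F = -4622875/4 (F = -(2364930 + 2257945)/4 = -1/4*4622875 = -4622875/4 ≈ -1.1557e+6)
X = 40990773373872 (X = -3*(-3098722 + 4828548)*(-3650365 - 4248459) = -5189478*(-7898824) = -3*(-13663591124624) = 40990773373872)
y = -4626667/4 (y = -4622875/4 - 948 = -4626667/4 ≈ -1.1567e+6)
X/y = 40990773373872/(-4626667/4) = 40990773373872*(-4/4626667) = -163963093495488/4626667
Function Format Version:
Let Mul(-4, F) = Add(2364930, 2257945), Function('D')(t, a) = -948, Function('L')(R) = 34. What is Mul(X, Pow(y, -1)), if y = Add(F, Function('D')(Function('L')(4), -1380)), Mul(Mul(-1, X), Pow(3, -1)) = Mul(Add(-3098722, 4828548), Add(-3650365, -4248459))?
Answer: Rational(-163963093495488, 4626667) ≈ -3.5439e+7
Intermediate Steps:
F = Rational(-4622875, 4) (F = Mul(Rational(-1, 4), Add(2364930, 2257945)) = Mul(Rational(-1, 4), 4622875) = Rational(-4622875, 4) ≈ -1.1557e+6)
X = 40990773373872 (X = Mul(-3, Mul(Add(-3098722, 4828548), Add(-3650365, -4248459))) = Mul(-3, Mul(1729826, -7898824)) = Mul(-3, -13663591124624) = 40990773373872)
y = Rational(-4626667, 4) (y = Add(Rational(-4622875, 4), -948) = Rational(-4626667, 4) ≈ -1.1567e+6)
Mul(X, Pow(y, -1)) = Mul(40990773373872, Pow(Rational(-4626667, 4), -1)) = Mul(40990773373872, Rational(-4, 4626667)) = Rational(-163963093495488, 4626667)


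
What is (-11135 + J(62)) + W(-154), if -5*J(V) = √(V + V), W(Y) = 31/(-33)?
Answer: -367486/33 - 2*√31/5 ≈ -11138.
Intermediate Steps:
W(Y) = -31/33 (W(Y) = 31*(-1/33) = -31/33)
J(V) = -√2*√V/5 (J(V) = -√(V + V)/5 = -√2*√V/5)
(-11135 + J(62)) + W(-154) = (-11135 - √2*√62/5) - 31/33 = (-11135 - 2*√31/5) - 31/33 = -367486/33 - 2*√31/5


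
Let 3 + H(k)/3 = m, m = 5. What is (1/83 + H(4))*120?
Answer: 59880/83 ≈ 721.45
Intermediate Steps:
H(k) = 6 (H(k) = -9 + 3*5 = -9 + 15 = 6)
(1/83 + H(4))*120 = (1/83 + 6)*120 = (499/83)*120 = 59880/83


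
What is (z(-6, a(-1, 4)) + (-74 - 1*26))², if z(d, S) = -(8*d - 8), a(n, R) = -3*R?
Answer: 1936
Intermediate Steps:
z(d, S) = 8 - 8*d (z(d, S) = -(-8 + 8*d) = 8 - 8*d)
(z(-6, a(-1, 4)) + (-74 - 1*26))² = ((8 - 8*(-6)) + (-74 - 1*26))² = ((8 + 48) + (-74 - 26))² = (56 - 100)² = (-44)² = 1936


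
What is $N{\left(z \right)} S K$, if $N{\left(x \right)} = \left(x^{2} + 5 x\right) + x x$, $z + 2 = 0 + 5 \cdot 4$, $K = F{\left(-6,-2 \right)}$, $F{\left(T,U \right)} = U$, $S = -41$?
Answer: $60516$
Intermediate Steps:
$K = -2$
$z = 18$ ($z = -2 + \left(0 + 5 \cdot 4\right) = -2 + \left(0 + 20\right) = -2 + 20 = 18$)
$N{\left(x \right)} = 2 x^{2} + 5 x$ ($N{\left(x \right)} = \left(x^{2} + 5 x\right) + x^{2} = 2 x^{2} + 5 x$)
$N{\left(z \right)} S K = 18 \left(5 + 2 \cdot 18\right) \left(-41\right) \left(-2\right) = 18 \left(5 + 36\right) \left(-41\right) \left(-2\right) = 18 \cdot 41 \left(-41\right) \left(-2\right) = 738 \left(-41\right) \left(-2\right) = \left(-30258\right) \left(-2\right) = 60516$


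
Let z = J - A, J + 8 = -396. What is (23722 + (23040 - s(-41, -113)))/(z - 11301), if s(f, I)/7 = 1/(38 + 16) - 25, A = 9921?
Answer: -2534591/1167804 ≈ -2.1704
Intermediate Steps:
J = -404 (J = -8 - 396 = -404)
z = -10325 (z = -404 - 1*9921 = -404 - 9921 = -10325)
s(f, I) = -9443/54 (s(f, I) = 7*(1/(38 + 16) - 25) = 7*(1/54 - 25) = 7*(-1349/54) = -9443/54)
(23722 + (23040 - s(-41, -113)))/(z - 11301) = (23722 + (23040 - 1*(-9443/54)))/(-10325 - 11301) = (23722 + (23040 + 9443/54))/(-21626) = (23722 + 1253603/54)*(-1/21626) = (2534591/54)*(-1/21626) = -2534591/1167804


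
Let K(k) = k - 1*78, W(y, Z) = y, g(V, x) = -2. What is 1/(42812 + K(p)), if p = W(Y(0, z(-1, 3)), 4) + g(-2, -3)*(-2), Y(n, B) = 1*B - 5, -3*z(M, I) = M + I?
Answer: 3/128197 ≈ 2.3401e-5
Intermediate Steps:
z(M, I) = -I/3 - M/3 (z(M, I) = -(M + I)/3 = -(I + M)/3 = -I/3 - M/3)
Y(n, B) = -5 + B (Y(n, B) = B - 5 = -5 + B)
p = -5/3 (p = (-5 + (-⅓*3 - ⅓*(-1))) - 2*(-2) = (-5 + (-1 + ⅓)) + 4 = (-5 - ⅔) + 4 = -17/3 + 4 = -5/3 ≈ -1.6667)
K(k) = -78 + k (K(k) = k - 78 = -78 + k)
1/(42812 + K(p)) = 1/(42812 + (-78 - 5/3)) = 1/(42812 - 239/3) = 1/(128197/3) = 3/128197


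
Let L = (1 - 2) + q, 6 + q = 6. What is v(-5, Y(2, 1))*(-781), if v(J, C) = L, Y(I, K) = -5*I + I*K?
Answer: 781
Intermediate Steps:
q = 0 (q = -6 + 6 = 0)
L = -1 (L = (1 - 2) + 0 = -1 + 0 = -1)
v(J, C) = -1
v(-5, Y(2, 1))*(-781) = -1*(-781) = 781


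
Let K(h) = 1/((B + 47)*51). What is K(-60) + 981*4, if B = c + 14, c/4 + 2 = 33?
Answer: 37022941/9435 ≈ 3924.0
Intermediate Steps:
c = 124 (c = -8 + 4*33 = -8 + 132 = 124)
B = 138 (B = 124 + 14 = 138)
K(h) = 1/9435 (K(h) = 1/((138 + 47)*51) = (1/51)/185 = (1/185)*(1/51) = 1/9435)
K(-60) + 981*4 = 1/9435 + 981*4 = 1/9435 + 3924 = 37022941/9435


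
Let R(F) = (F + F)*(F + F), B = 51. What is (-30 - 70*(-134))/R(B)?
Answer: 275/306 ≈ 0.89869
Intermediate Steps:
R(F) = 4*F² (R(F) = (2*F)*(2*F) = 4*F²)
(-30 - 70*(-134))/R(B) = (-30 - 70*(-134))/((4*51²)) = (-30 + 9380)/((4*2601)) = 9350/10404 = 9350*(1/10404) = 275/306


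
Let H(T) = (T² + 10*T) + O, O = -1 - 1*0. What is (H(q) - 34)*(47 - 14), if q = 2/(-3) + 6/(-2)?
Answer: -5764/3 ≈ -1921.3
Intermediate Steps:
O = -1 (O = -1 + 0 = -1)
q = -11/3 (q = 2*(-⅓) + 6*(-½) = -⅔ - 3 = -11/3 ≈ -3.6667)
H(T) = -1 + T² + 10*T (H(T) = (T² + 10*T) - 1 = -1 + T² + 10*T)
(H(q) - 34)*(47 - 14) = ((-1 + (-11/3)² + 10*(-11/3)) - 34)*(47 - 14) = ((-1 + 121/9 - 110/3) - 34)*33 = (-218/9 - 34)*33 = -524/9*33 = -5764/3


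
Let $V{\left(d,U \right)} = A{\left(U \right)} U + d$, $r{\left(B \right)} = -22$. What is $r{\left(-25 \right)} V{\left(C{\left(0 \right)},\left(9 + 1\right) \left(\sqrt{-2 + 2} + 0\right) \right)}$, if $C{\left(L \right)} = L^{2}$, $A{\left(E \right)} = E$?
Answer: $0$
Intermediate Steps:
$V{\left(d,U \right)} = d + U^{2}$ ($V{\left(d,U \right)} = U U + d = U^{2} + d = d + U^{2}$)
$r{\left(-25 \right)} V{\left(C{\left(0 \right)},\left(9 + 1\right) \left(\sqrt{-2 + 2} + 0\right) \right)} = - 22 \left(0^{2} + \left(\left(9 + 1\right) \left(\sqrt{-2 + 2} + 0\right)\right)^{2}\right) = - 22 \left(0 + \left(10 \left(\sqrt{0} + 0\right)\right)^{2}\right) = - 22 \left(0 + \left(10 \left(0 + 0\right)\right)^{2}\right) = - 22 \left(0 + \left(10 \cdot 0\right)^{2}\right) = - 22 \left(0 + 0^{2}\right) = - 22 \left(0 + 0\right) = \left(-22\right) 0 = 0$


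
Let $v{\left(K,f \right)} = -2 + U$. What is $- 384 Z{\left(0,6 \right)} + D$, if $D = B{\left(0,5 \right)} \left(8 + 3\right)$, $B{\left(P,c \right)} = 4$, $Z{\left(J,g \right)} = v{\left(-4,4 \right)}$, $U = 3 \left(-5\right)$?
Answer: $6572$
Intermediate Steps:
$U = -15$
$v{\left(K,f \right)} = -17$ ($v{\left(K,f \right)} = -2 - 15 = -17$)
$Z{\left(J,g \right)} = -17$
$D = 44$ ($D = 4 \left(8 + 3\right) = 4 \cdot 11 = 44$)
$- 384 Z{\left(0,6 \right)} + D = \left(-384\right) \left(-17\right) + 44 = 6528 + 44 = 6572$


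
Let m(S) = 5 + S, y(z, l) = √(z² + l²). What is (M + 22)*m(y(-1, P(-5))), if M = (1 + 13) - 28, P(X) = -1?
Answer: 40 + 8*√2 ≈ 51.314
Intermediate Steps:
y(z, l) = √(l² + z²)
M = -14 (M = 14 - 28 = -14)
(M + 22)*m(y(-1, P(-5))) = (-14 + 22)*(5 + √((-1)² + (-1)²)) = 8*(5 + √(1 + 1)) = 8*(5 + √2) = 40 + 8*√2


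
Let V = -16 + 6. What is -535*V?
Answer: 5350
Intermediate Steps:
V = -10
-535*V = -535*(-10) = 5350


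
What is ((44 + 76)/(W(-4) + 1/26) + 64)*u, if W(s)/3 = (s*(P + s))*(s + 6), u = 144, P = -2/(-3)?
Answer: 19627776/2081 ≈ 9431.9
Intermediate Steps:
P = ⅔ (P = -2*(-⅓) = ⅔ ≈ 0.66667)
W(s) = 3*s*(6 + s)*(⅔ + s) (W(s) = 3*((s*(⅔ + s))*(s + 6)) = 3*((s*(⅔ + s))*(6 + s)) = 3*(s*(6 + s)*(⅔ + s)) = 3*s*(6 + s)*(⅔ + s))
((44 + 76)/(W(-4) + 1/26) + 64)*u = ((44 + 76)/(-4*(12 + 3*(-4)² + 20*(-4)) + 1/26) + 64)*144 = (120/(-4*(12 + 3*16 - 80) + 1/26) + 64)*144 = (120/(-4*(12 + 48 - 80) + 1/26) + 64)*144 = (120/(-4*(-20) + 1/26) + 64)*144 = (120/(80 + 1/26) + 64)*144 = (120/(2081/26) + 64)*144 = (120*(26/2081) + 64)*144 = (3120/2081 + 64)*144 = (136304/2081)*144 = 19627776/2081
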